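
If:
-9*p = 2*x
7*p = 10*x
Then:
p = 0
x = 0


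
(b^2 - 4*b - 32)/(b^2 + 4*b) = (b - 8)/b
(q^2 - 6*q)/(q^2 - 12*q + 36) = q/(q - 6)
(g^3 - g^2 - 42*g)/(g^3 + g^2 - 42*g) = (g^2 - g - 42)/(g^2 + g - 42)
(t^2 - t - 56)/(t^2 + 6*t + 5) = (t^2 - t - 56)/(t^2 + 6*t + 5)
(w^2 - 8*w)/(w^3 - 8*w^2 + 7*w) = (w - 8)/(w^2 - 8*w + 7)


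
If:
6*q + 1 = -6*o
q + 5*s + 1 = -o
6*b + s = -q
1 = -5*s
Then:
No Solution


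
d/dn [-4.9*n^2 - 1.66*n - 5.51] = -9.8*n - 1.66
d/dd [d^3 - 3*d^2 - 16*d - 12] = 3*d^2 - 6*d - 16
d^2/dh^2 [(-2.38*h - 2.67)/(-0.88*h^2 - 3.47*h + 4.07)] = ((1.76*h + 3.47)*(2.38*h + 2.67)*(3.52*h + 6.94) - (12.5664*h + 21.2164)*(0.88*h^2 + 3.47*h - 4.07))/(0.88*h^2 + 3.47*h - 4.07)^3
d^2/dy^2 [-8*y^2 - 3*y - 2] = -16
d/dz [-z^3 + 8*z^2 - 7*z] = -3*z^2 + 16*z - 7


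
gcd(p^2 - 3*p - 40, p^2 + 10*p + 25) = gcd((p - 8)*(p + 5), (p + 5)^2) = p + 5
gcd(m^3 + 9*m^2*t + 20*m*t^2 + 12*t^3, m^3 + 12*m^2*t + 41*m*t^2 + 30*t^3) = m^2 + 7*m*t + 6*t^2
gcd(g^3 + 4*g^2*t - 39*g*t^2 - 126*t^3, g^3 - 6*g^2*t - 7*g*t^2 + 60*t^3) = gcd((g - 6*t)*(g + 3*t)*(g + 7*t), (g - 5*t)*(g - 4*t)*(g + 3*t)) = g + 3*t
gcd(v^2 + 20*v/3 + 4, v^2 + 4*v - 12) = v + 6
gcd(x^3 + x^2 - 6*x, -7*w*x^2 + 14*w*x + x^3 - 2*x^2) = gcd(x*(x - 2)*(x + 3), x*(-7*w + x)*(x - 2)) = x^2 - 2*x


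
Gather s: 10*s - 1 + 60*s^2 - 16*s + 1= 60*s^2 - 6*s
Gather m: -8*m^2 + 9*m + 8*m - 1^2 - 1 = -8*m^2 + 17*m - 2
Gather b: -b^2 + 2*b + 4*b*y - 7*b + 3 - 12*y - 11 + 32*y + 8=-b^2 + b*(4*y - 5) + 20*y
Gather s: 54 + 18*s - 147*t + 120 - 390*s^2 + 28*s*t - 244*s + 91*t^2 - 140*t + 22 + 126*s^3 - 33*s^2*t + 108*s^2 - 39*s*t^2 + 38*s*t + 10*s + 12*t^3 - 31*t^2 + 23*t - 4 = 126*s^3 + s^2*(-33*t - 282) + s*(-39*t^2 + 66*t - 216) + 12*t^3 + 60*t^2 - 264*t + 192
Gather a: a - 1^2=a - 1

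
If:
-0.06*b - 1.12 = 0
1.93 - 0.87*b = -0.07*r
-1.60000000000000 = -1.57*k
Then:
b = -18.67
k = 1.02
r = -259.57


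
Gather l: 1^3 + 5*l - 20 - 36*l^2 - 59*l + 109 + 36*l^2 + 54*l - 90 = 0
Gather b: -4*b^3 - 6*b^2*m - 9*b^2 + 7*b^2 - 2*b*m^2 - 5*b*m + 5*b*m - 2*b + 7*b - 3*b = -4*b^3 + b^2*(-6*m - 2) + b*(2 - 2*m^2)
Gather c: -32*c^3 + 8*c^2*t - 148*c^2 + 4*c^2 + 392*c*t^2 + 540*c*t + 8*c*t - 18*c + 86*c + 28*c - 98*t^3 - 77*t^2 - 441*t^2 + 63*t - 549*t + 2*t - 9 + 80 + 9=-32*c^3 + c^2*(8*t - 144) + c*(392*t^2 + 548*t + 96) - 98*t^3 - 518*t^2 - 484*t + 80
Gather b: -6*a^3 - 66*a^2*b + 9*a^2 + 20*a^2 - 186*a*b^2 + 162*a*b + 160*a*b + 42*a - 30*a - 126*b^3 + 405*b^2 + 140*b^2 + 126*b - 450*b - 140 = -6*a^3 + 29*a^2 + 12*a - 126*b^3 + b^2*(545 - 186*a) + b*(-66*a^2 + 322*a - 324) - 140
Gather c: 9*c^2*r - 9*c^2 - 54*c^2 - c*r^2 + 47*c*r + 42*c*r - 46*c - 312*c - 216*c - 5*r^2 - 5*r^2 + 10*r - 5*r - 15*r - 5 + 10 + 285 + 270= c^2*(9*r - 63) + c*(-r^2 + 89*r - 574) - 10*r^2 - 10*r + 560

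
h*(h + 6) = h^2 + 6*h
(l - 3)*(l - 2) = l^2 - 5*l + 6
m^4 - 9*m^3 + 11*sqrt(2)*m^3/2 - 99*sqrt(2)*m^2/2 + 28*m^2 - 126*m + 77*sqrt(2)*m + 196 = (m - 7)*(m - 2)*(m + 2*sqrt(2))*(m + 7*sqrt(2)/2)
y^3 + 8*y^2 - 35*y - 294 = (y - 6)*(y + 7)^2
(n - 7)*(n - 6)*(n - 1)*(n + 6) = n^4 - 8*n^3 - 29*n^2 + 288*n - 252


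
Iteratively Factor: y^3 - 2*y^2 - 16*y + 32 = (y - 4)*(y^2 + 2*y - 8) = (y - 4)*(y + 4)*(y - 2)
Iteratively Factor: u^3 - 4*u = (u - 2)*(u^2 + 2*u) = (u - 2)*(u + 2)*(u)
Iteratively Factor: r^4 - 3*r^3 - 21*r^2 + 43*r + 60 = (r + 4)*(r^3 - 7*r^2 + 7*r + 15) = (r - 3)*(r + 4)*(r^2 - 4*r - 5) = (r - 3)*(r + 1)*(r + 4)*(r - 5)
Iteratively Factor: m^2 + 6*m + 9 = (m + 3)*(m + 3)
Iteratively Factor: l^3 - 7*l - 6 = (l + 2)*(l^2 - 2*l - 3) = (l - 3)*(l + 2)*(l + 1)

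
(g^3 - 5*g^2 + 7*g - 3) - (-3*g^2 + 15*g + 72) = g^3 - 2*g^2 - 8*g - 75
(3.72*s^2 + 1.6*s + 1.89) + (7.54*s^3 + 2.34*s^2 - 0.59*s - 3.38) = 7.54*s^3 + 6.06*s^2 + 1.01*s - 1.49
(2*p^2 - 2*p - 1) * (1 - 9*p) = -18*p^3 + 20*p^2 + 7*p - 1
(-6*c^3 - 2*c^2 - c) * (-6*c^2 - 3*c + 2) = 36*c^5 + 30*c^4 - c^2 - 2*c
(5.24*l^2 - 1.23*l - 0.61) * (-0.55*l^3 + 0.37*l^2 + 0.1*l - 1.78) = -2.882*l^5 + 2.6153*l^4 + 0.4044*l^3 - 9.6759*l^2 + 2.1284*l + 1.0858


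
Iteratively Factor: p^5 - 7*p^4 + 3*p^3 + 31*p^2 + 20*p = (p)*(p^4 - 7*p^3 + 3*p^2 + 31*p + 20) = p*(p - 4)*(p^3 - 3*p^2 - 9*p - 5) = p*(p - 4)*(p + 1)*(p^2 - 4*p - 5) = p*(p - 4)*(p + 1)^2*(p - 5)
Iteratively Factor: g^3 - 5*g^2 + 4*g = (g)*(g^2 - 5*g + 4) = g*(g - 4)*(g - 1)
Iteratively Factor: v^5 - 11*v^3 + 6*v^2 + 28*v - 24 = (v + 2)*(v^4 - 2*v^3 - 7*v^2 + 20*v - 12) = (v - 2)*(v + 2)*(v^3 - 7*v + 6) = (v - 2)*(v - 1)*(v + 2)*(v^2 + v - 6) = (v - 2)*(v - 1)*(v + 2)*(v + 3)*(v - 2)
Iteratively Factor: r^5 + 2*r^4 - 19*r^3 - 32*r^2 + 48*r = (r + 3)*(r^4 - r^3 - 16*r^2 + 16*r) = (r - 4)*(r + 3)*(r^3 + 3*r^2 - 4*r) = r*(r - 4)*(r + 3)*(r^2 + 3*r - 4) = r*(r - 4)*(r - 1)*(r + 3)*(r + 4)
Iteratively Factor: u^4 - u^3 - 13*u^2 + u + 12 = (u - 4)*(u^3 + 3*u^2 - u - 3) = (u - 4)*(u + 3)*(u^2 - 1) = (u - 4)*(u + 1)*(u + 3)*(u - 1)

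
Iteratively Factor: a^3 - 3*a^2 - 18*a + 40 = (a - 5)*(a^2 + 2*a - 8) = (a - 5)*(a + 4)*(a - 2)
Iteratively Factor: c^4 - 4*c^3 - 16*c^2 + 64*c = (c - 4)*(c^3 - 16*c) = (c - 4)*(c + 4)*(c^2 - 4*c) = c*(c - 4)*(c + 4)*(c - 4)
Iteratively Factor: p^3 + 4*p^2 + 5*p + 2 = (p + 2)*(p^2 + 2*p + 1) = (p + 1)*(p + 2)*(p + 1)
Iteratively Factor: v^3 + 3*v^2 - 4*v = (v)*(v^2 + 3*v - 4) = v*(v - 1)*(v + 4)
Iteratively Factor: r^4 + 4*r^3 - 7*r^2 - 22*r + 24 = (r + 4)*(r^3 - 7*r + 6) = (r - 2)*(r + 4)*(r^2 + 2*r - 3) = (r - 2)*(r + 3)*(r + 4)*(r - 1)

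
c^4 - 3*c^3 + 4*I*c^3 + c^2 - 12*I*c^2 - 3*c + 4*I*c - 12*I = (c - 3)*(c - I)*(c + I)*(c + 4*I)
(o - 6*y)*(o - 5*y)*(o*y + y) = o^3*y - 11*o^2*y^2 + o^2*y + 30*o*y^3 - 11*o*y^2 + 30*y^3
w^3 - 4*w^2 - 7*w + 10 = (w - 5)*(w - 1)*(w + 2)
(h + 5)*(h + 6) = h^2 + 11*h + 30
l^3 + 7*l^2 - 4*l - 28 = (l - 2)*(l + 2)*(l + 7)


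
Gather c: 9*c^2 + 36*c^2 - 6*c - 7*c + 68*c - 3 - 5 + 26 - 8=45*c^2 + 55*c + 10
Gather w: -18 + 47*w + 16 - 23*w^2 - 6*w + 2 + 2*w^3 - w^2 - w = 2*w^3 - 24*w^2 + 40*w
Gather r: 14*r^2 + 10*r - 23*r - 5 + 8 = 14*r^2 - 13*r + 3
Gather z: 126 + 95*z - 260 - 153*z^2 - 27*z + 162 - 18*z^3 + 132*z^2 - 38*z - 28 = -18*z^3 - 21*z^2 + 30*z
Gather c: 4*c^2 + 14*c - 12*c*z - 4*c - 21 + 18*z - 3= 4*c^2 + c*(10 - 12*z) + 18*z - 24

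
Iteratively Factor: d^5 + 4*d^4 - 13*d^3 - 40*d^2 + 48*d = (d + 4)*(d^4 - 13*d^2 + 12*d) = (d + 4)^2*(d^3 - 4*d^2 + 3*d) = d*(d + 4)^2*(d^2 - 4*d + 3) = d*(d - 3)*(d + 4)^2*(d - 1)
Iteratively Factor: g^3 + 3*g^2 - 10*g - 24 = (g - 3)*(g^2 + 6*g + 8) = (g - 3)*(g + 2)*(g + 4)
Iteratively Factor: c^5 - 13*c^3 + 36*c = (c - 3)*(c^4 + 3*c^3 - 4*c^2 - 12*c) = (c - 3)*(c + 2)*(c^3 + c^2 - 6*c) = (c - 3)*(c + 2)*(c + 3)*(c^2 - 2*c) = (c - 3)*(c - 2)*(c + 2)*(c + 3)*(c)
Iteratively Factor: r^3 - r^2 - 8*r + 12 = (r - 2)*(r^2 + r - 6) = (r - 2)^2*(r + 3)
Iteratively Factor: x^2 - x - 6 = (x + 2)*(x - 3)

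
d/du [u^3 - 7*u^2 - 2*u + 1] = 3*u^2 - 14*u - 2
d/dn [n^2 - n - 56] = 2*n - 1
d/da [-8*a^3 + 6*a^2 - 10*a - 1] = -24*a^2 + 12*a - 10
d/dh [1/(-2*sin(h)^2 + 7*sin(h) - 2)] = (4*sin(h) - 7)*cos(h)/(-7*sin(h) - cos(2*h) + 3)^2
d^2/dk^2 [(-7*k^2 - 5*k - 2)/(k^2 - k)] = 4*(-6*k^3 - 3*k^2 + 3*k - 1)/(k^3*(k^3 - 3*k^2 + 3*k - 1))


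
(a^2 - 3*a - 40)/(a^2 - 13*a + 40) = (a + 5)/(a - 5)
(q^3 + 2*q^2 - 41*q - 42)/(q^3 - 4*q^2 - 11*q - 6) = (q + 7)/(q + 1)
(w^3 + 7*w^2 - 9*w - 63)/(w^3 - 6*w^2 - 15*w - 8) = (-w^3 - 7*w^2 + 9*w + 63)/(-w^3 + 6*w^2 + 15*w + 8)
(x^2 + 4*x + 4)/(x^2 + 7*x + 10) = (x + 2)/(x + 5)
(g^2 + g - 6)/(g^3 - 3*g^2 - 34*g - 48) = (g - 2)/(g^2 - 6*g - 16)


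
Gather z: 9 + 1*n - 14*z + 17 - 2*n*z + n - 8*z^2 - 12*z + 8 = 2*n - 8*z^2 + z*(-2*n - 26) + 34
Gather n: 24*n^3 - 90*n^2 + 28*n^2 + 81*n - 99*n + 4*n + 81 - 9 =24*n^3 - 62*n^2 - 14*n + 72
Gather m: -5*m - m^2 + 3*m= -m^2 - 2*m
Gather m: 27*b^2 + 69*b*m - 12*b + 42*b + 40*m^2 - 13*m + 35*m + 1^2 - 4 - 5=27*b^2 + 30*b + 40*m^2 + m*(69*b + 22) - 8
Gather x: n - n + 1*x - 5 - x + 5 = 0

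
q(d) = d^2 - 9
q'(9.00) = 18.00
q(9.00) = 72.00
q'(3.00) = 6.00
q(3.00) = 0.00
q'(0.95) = 1.90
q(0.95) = -8.10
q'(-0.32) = -0.64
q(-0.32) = -8.90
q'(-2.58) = -5.16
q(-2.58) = -2.34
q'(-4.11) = -8.22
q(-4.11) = 7.89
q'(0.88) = 1.76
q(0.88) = -8.23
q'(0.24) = 0.48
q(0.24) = -8.94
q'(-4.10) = -8.20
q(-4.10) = 7.81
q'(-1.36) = -2.72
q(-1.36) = -7.15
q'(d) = 2*d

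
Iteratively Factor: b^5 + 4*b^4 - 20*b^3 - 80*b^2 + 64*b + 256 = (b - 2)*(b^4 + 6*b^3 - 8*b^2 - 96*b - 128) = (b - 2)*(b + 4)*(b^3 + 2*b^2 - 16*b - 32) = (b - 2)*(b + 2)*(b + 4)*(b^2 - 16) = (b - 2)*(b + 2)*(b + 4)^2*(b - 4)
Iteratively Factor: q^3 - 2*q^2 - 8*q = (q - 4)*(q^2 + 2*q) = q*(q - 4)*(q + 2)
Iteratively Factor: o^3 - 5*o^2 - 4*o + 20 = (o - 5)*(o^2 - 4) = (o - 5)*(o - 2)*(o + 2)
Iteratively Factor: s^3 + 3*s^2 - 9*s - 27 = (s + 3)*(s^2 - 9) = (s - 3)*(s + 3)*(s + 3)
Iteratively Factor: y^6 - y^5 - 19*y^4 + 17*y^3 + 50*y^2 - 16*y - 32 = (y - 1)*(y^5 - 19*y^3 - 2*y^2 + 48*y + 32) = (y - 4)*(y - 1)*(y^4 + 4*y^3 - 3*y^2 - 14*y - 8) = (y - 4)*(y - 1)*(y + 4)*(y^3 - 3*y - 2) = (y - 4)*(y - 1)*(y + 1)*(y + 4)*(y^2 - y - 2) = (y - 4)*(y - 1)*(y + 1)^2*(y + 4)*(y - 2)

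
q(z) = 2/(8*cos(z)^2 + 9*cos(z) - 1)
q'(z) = 2*(16*sin(z)*cos(z) + 9*sin(z))/(8*cos(z)^2 + 9*cos(z) - 1)^2 = 2*(16*cos(z) + 9)*sin(z)/(8*cos(z)^2 + 9*cos(z) - 1)^2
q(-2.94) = -0.94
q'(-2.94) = 0.58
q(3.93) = -0.59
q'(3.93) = 0.28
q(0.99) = 0.32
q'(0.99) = 0.74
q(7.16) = 0.25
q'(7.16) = 0.46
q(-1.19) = 0.58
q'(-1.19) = -2.33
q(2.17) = -0.57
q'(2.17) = -0.00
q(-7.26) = 0.31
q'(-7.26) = -0.70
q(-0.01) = 0.13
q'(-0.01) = -0.00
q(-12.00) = 0.16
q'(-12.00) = 0.16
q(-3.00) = -0.97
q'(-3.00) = 0.45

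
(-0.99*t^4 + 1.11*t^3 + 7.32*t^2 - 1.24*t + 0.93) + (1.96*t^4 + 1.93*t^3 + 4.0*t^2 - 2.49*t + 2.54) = 0.97*t^4 + 3.04*t^3 + 11.32*t^2 - 3.73*t + 3.47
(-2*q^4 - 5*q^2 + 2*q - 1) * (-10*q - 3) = 20*q^5 + 6*q^4 + 50*q^3 - 5*q^2 + 4*q + 3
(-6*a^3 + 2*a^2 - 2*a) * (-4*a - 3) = 24*a^4 + 10*a^3 + 2*a^2 + 6*a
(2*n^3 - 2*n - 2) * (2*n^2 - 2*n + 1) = 4*n^5 - 4*n^4 - 2*n^3 + 2*n - 2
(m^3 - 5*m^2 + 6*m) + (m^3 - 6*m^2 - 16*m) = 2*m^3 - 11*m^2 - 10*m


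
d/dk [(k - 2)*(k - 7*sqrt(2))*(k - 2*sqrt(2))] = 3*k^2 - 18*sqrt(2)*k - 4*k + 18*sqrt(2) + 28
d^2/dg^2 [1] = 0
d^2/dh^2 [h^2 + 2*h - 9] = 2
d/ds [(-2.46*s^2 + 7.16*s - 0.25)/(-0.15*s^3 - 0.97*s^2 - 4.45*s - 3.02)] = (-0.369*s^4 + 2.148*s^3 + 17.7797*s^2 + 14.3734*s - 22.7357)/(0.0225*s^6 + 0.291*s^5 + 2.2759*s^4 + 9.539*s^3 + 25.6613*s^2 + 26.878*s + 9.1204)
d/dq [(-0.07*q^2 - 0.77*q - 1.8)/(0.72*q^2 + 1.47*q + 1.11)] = (0.4515*q^2 + 2.4366*q + 1.7913)/(0.5184*q^4 + 2.1168*q^3 + 3.7593*q^2 + 3.2634*q + 1.2321)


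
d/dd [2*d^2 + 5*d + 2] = 4*d + 5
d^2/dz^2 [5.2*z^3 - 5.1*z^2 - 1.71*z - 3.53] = 31.2*z - 10.2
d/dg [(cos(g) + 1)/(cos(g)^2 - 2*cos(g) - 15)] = (cos(g)^2 + 2*cos(g) + 13)*sin(g)/(sin(g)^2 + 2*cos(g) + 14)^2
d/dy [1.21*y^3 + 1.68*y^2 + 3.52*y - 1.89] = 3.63*y^2 + 3.36*y + 3.52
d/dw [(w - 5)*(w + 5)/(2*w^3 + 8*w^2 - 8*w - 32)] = (-w^4 + 71*w^2 + 168*w - 100)/(2*(w^6 + 8*w^5 + 8*w^4 - 64*w^3 - 112*w^2 + 128*w + 256))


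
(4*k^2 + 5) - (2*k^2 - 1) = 2*k^2 + 6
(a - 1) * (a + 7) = a^2 + 6*a - 7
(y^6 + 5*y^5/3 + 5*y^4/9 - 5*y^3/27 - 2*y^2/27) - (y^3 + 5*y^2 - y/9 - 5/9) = y^6 + 5*y^5/3 + 5*y^4/9 - 32*y^3/27 - 137*y^2/27 + y/9 + 5/9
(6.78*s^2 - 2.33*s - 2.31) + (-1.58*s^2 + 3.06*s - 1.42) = 5.2*s^2 + 0.73*s - 3.73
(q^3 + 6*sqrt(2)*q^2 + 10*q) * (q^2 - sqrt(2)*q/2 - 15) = q^5 + 11*sqrt(2)*q^4/2 - 11*q^3 - 95*sqrt(2)*q^2 - 150*q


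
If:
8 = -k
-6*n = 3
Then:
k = -8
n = -1/2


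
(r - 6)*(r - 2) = r^2 - 8*r + 12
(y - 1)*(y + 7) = y^2 + 6*y - 7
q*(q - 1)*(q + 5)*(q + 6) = q^4 + 10*q^3 + 19*q^2 - 30*q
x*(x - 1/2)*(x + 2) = x^3 + 3*x^2/2 - x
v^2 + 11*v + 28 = (v + 4)*(v + 7)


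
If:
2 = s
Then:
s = 2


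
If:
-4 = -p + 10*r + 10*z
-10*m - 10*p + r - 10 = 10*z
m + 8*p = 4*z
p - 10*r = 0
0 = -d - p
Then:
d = 100/701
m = -1608/3505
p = -100/701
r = -10/701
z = -2/5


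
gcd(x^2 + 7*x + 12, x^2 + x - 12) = x + 4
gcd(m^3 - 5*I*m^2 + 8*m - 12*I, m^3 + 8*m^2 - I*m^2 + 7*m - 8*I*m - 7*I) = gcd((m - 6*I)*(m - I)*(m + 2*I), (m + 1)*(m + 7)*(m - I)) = m - I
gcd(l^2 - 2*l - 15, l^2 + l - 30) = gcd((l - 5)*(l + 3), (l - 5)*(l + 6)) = l - 5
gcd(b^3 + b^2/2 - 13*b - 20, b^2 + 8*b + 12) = b + 2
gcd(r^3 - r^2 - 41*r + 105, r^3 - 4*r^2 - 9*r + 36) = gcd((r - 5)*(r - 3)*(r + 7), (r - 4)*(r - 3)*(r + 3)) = r - 3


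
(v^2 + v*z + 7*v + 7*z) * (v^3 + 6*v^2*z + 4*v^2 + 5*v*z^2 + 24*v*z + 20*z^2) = v^5 + 7*v^4*z + 11*v^4 + 11*v^3*z^2 + 77*v^3*z + 28*v^3 + 5*v^2*z^3 + 121*v^2*z^2 + 196*v^2*z + 55*v*z^3 + 308*v*z^2 + 140*z^3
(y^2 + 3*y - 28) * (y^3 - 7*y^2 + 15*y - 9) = y^5 - 4*y^4 - 34*y^3 + 232*y^2 - 447*y + 252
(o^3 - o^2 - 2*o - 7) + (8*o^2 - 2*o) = o^3 + 7*o^2 - 4*o - 7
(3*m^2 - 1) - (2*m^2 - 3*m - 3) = m^2 + 3*m + 2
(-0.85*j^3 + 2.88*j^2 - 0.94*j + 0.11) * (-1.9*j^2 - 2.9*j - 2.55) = 1.615*j^5 - 3.007*j^4 - 4.3985*j^3 - 4.827*j^2 + 2.078*j - 0.2805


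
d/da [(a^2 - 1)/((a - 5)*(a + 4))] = (-a^2 - 38*a - 1)/(a^4 - 2*a^3 - 39*a^2 + 40*a + 400)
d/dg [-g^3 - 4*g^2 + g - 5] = -3*g^2 - 8*g + 1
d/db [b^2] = 2*b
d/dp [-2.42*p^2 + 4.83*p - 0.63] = 4.83 - 4.84*p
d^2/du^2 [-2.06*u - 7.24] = 0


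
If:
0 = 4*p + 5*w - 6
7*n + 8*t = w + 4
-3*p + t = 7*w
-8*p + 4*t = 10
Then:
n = -836/161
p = 59/46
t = 233/46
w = 4/23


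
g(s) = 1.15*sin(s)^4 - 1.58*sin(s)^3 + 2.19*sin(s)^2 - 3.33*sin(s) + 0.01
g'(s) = 4.6*sin(s)^3*cos(s) - 4.74*sin(s)^2*cos(s) + 4.38*sin(s)*cos(s) - 3.33*cos(s)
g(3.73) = 2.91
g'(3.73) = 6.66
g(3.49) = 1.48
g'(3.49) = 5.23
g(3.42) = 1.13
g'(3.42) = 4.80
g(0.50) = -1.20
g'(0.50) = -1.59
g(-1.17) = 6.99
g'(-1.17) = -5.84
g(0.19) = -0.55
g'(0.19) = -2.59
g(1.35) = -1.58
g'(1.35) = 0.15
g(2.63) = -1.21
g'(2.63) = 1.55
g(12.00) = 2.77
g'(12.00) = -6.54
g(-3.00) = 0.53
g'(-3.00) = 4.01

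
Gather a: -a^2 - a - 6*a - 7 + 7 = -a^2 - 7*a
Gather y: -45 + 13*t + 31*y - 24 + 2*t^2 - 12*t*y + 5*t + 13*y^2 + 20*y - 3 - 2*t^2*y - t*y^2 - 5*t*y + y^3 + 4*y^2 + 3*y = 2*t^2 + 18*t + y^3 + y^2*(17 - t) + y*(-2*t^2 - 17*t + 54) - 72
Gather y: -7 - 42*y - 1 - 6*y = -48*y - 8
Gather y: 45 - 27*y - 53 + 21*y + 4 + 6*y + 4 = 0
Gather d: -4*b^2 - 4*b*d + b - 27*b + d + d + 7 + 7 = -4*b^2 - 26*b + d*(2 - 4*b) + 14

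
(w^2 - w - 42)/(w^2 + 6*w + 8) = (w^2 - w - 42)/(w^2 + 6*w + 8)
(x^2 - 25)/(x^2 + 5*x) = (x - 5)/x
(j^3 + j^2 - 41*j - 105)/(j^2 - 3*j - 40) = (j^2 - 4*j - 21)/(j - 8)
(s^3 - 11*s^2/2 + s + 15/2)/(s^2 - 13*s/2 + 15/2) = s + 1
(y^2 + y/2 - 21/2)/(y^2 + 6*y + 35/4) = 2*(y - 3)/(2*y + 5)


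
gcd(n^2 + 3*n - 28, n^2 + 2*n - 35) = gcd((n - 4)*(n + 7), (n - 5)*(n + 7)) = n + 7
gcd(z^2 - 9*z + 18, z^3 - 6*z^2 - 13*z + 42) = 1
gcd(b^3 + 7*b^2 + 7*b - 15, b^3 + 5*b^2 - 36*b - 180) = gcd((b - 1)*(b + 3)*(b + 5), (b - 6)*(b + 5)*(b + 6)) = b + 5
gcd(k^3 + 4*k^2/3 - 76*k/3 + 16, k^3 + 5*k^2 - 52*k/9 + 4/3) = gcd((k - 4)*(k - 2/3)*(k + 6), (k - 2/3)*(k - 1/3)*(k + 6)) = k^2 + 16*k/3 - 4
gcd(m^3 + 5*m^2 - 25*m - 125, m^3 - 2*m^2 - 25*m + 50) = m^2 - 25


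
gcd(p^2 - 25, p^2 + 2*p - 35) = p - 5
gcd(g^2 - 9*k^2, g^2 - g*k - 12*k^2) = g + 3*k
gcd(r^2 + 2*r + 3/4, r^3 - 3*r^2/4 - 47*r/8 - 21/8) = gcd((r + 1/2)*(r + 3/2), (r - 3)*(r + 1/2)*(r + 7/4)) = r + 1/2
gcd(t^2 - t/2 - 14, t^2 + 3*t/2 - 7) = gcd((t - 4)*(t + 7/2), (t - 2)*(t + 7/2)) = t + 7/2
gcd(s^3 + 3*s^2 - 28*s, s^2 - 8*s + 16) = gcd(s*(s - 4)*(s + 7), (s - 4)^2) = s - 4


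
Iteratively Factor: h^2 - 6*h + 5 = (h - 5)*(h - 1)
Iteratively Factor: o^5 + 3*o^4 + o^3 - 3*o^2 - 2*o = (o + 2)*(o^4 + o^3 - o^2 - o) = (o + 1)*(o + 2)*(o^3 - o) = o*(o + 1)*(o + 2)*(o^2 - 1) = o*(o - 1)*(o + 1)*(o + 2)*(o + 1)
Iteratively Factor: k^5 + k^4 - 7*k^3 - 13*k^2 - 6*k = (k + 1)*(k^4 - 7*k^2 - 6*k) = (k + 1)^2*(k^3 - k^2 - 6*k) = (k + 1)^2*(k + 2)*(k^2 - 3*k) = (k - 3)*(k + 1)^2*(k + 2)*(k)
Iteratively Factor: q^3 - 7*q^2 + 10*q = (q - 2)*(q^2 - 5*q) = q*(q - 2)*(q - 5)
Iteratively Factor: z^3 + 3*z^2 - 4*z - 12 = (z - 2)*(z^2 + 5*z + 6) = (z - 2)*(z + 3)*(z + 2)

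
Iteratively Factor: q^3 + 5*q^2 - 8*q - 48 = (q + 4)*(q^2 + q - 12) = (q + 4)^2*(q - 3)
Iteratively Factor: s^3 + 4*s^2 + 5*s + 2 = (s + 1)*(s^2 + 3*s + 2) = (s + 1)*(s + 2)*(s + 1)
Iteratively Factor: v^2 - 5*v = (v - 5)*(v)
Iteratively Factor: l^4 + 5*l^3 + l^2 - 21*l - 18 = (l - 2)*(l^3 + 7*l^2 + 15*l + 9) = (l - 2)*(l + 1)*(l^2 + 6*l + 9) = (l - 2)*(l + 1)*(l + 3)*(l + 3)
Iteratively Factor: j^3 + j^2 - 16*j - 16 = (j + 4)*(j^2 - 3*j - 4) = (j + 1)*(j + 4)*(j - 4)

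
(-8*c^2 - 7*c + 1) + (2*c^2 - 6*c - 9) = -6*c^2 - 13*c - 8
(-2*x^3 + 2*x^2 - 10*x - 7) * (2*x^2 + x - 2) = -4*x^5 + 2*x^4 - 14*x^3 - 28*x^2 + 13*x + 14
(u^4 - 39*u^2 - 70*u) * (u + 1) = u^5 + u^4 - 39*u^3 - 109*u^2 - 70*u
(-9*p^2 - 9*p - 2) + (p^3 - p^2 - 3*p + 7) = p^3 - 10*p^2 - 12*p + 5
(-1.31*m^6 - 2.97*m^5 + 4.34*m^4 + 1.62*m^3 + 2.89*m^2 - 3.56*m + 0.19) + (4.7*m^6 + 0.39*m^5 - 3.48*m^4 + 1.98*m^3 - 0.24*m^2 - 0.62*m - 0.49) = 3.39*m^6 - 2.58*m^5 + 0.86*m^4 + 3.6*m^3 + 2.65*m^2 - 4.18*m - 0.3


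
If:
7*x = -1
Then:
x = -1/7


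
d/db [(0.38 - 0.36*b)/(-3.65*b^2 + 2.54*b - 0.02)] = (-1.314*b^2 + 2.774*b - 0.958)/(13.3225*b^4 - 18.542*b^3 + 6.5976*b^2 - 0.1016*b + 0.0004)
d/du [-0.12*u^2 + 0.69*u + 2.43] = 0.69 - 0.24*u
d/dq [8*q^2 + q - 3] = 16*q + 1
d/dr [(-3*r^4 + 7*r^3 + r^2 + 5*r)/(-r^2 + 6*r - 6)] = (6*r^5 - 61*r^4 + 156*r^3 - 115*r^2 - 12*r - 30)/(r^4 - 12*r^3 + 48*r^2 - 72*r + 36)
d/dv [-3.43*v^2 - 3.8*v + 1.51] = -6.86*v - 3.8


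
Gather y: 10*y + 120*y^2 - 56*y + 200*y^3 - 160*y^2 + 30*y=200*y^3 - 40*y^2 - 16*y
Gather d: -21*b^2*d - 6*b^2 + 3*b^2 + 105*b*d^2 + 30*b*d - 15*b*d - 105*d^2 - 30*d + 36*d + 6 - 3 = -3*b^2 + d^2*(105*b - 105) + d*(-21*b^2 + 15*b + 6) + 3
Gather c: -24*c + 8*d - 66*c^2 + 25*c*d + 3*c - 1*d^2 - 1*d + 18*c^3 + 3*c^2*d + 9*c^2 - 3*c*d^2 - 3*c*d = 18*c^3 + c^2*(3*d - 57) + c*(-3*d^2 + 22*d - 21) - d^2 + 7*d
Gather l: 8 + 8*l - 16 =8*l - 8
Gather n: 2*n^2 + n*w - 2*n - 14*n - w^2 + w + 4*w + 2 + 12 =2*n^2 + n*(w - 16) - w^2 + 5*w + 14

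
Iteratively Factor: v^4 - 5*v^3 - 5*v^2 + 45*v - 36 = (v - 1)*(v^3 - 4*v^2 - 9*v + 36) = (v - 4)*(v - 1)*(v^2 - 9) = (v - 4)*(v - 3)*(v - 1)*(v + 3)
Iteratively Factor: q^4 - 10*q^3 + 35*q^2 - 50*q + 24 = (q - 2)*(q^3 - 8*q^2 + 19*q - 12) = (q - 2)*(q - 1)*(q^2 - 7*q + 12) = (q - 3)*(q - 2)*(q - 1)*(q - 4)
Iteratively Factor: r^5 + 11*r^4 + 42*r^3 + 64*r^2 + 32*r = (r)*(r^4 + 11*r^3 + 42*r^2 + 64*r + 32) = r*(r + 1)*(r^3 + 10*r^2 + 32*r + 32) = r*(r + 1)*(r + 2)*(r^2 + 8*r + 16) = r*(r + 1)*(r + 2)*(r + 4)*(r + 4)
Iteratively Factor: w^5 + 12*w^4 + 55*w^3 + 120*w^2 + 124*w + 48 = (w + 2)*(w^4 + 10*w^3 + 35*w^2 + 50*w + 24) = (w + 1)*(w + 2)*(w^3 + 9*w^2 + 26*w + 24) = (w + 1)*(w + 2)^2*(w^2 + 7*w + 12) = (w + 1)*(w + 2)^2*(w + 3)*(w + 4)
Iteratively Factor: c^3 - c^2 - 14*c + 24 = (c - 3)*(c^2 + 2*c - 8) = (c - 3)*(c - 2)*(c + 4)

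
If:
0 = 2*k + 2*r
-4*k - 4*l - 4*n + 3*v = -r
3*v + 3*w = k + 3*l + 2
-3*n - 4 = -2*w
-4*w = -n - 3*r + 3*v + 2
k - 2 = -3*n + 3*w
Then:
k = 191/37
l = -317/37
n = -70/37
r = -191/37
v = -593/111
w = -31/37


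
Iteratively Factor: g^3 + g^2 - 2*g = (g)*(g^2 + g - 2) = g*(g - 1)*(g + 2)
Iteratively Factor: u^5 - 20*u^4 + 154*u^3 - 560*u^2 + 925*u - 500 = (u - 5)*(u^4 - 15*u^3 + 79*u^2 - 165*u + 100) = (u - 5)*(u - 4)*(u^3 - 11*u^2 + 35*u - 25) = (u - 5)*(u - 4)*(u - 1)*(u^2 - 10*u + 25) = (u - 5)^2*(u - 4)*(u - 1)*(u - 5)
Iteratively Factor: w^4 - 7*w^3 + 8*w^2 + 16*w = (w + 1)*(w^3 - 8*w^2 + 16*w) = w*(w + 1)*(w^2 - 8*w + 16) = w*(w - 4)*(w + 1)*(w - 4)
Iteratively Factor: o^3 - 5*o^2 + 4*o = (o - 4)*(o^2 - o) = (o - 4)*(o - 1)*(o)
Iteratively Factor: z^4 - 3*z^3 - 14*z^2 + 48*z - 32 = (z - 2)*(z^3 - z^2 - 16*z + 16) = (z - 2)*(z - 1)*(z^2 - 16) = (z - 2)*(z - 1)*(z + 4)*(z - 4)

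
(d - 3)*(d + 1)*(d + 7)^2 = d^4 + 12*d^3 + 18*d^2 - 140*d - 147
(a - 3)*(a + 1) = a^2 - 2*a - 3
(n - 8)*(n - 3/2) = n^2 - 19*n/2 + 12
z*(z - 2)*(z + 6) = z^3 + 4*z^2 - 12*z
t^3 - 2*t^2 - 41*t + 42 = (t - 7)*(t - 1)*(t + 6)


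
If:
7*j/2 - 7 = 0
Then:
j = 2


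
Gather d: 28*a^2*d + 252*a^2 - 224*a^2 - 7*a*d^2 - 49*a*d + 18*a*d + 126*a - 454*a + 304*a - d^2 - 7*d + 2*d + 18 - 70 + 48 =28*a^2 - 24*a + d^2*(-7*a - 1) + d*(28*a^2 - 31*a - 5) - 4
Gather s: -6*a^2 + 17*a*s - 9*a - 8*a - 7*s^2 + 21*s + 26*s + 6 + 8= -6*a^2 - 17*a - 7*s^2 + s*(17*a + 47) + 14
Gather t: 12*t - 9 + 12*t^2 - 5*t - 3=12*t^2 + 7*t - 12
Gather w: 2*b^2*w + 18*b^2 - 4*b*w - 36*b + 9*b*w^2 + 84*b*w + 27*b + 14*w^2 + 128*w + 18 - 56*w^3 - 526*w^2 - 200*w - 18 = 18*b^2 - 9*b - 56*w^3 + w^2*(9*b - 512) + w*(2*b^2 + 80*b - 72)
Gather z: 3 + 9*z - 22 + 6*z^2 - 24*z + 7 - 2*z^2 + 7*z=4*z^2 - 8*z - 12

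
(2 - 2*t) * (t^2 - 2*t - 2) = -2*t^3 + 6*t^2 - 4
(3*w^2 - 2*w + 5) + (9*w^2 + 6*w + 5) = 12*w^2 + 4*w + 10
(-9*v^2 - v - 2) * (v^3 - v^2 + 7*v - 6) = -9*v^5 + 8*v^4 - 64*v^3 + 49*v^2 - 8*v + 12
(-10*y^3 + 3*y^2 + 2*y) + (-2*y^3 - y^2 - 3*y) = -12*y^3 + 2*y^2 - y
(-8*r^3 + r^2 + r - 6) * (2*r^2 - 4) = -16*r^5 + 2*r^4 + 34*r^3 - 16*r^2 - 4*r + 24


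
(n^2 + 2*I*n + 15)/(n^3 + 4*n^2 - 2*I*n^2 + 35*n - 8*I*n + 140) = (n - 3*I)/(n^2 + n*(4 - 7*I) - 28*I)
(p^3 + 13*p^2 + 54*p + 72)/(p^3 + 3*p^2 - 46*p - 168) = (p + 3)/(p - 7)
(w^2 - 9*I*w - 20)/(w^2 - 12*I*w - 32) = (w - 5*I)/(w - 8*I)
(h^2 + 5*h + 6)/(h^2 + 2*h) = (h + 3)/h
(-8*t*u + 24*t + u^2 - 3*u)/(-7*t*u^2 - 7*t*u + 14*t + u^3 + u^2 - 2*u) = (8*t*u - 24*t - u^2 + 3*u)/(7*t*u^2 + 7*t*u - 14*t - u^3 - u^2 + 2*u)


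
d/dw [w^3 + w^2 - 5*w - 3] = 3*w^2 + 2*w - 5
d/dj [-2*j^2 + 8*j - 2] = 8 - 4*j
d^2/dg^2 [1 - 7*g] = 0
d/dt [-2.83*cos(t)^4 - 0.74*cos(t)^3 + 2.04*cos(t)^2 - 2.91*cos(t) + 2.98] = (11.32*cos(t)^3 + 2.22*cos(t)^2 - 4.08*cos(t) + 2.91)*sin(t)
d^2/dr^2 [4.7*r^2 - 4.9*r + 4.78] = 9.40000000000000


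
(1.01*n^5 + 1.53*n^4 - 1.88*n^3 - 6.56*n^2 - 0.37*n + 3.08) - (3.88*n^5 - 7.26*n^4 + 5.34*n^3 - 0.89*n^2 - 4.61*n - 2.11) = -2.87*n^5 + 8.79*n^4 - 7.22*n^3 - 5.67*n^2 + 4.24*n + 5.19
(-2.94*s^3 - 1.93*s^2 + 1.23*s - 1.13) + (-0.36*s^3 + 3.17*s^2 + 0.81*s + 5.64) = -3.3*s^3 + 1.24*s^2 + 2.04*s + 4.51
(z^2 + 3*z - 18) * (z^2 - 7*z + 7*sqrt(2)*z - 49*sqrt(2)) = z^4 - 4*z^3 + 7*sqrt(2)*z^3 - 28*sqrt(2)*z^2 - 39*z^2 - 273*sqrt(2)*z + 126*z + 882*sqrt(2)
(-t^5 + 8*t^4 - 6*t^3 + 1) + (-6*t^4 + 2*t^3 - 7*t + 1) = -t^5 + 2*t^4 - 4*t^3 - 7*t + 2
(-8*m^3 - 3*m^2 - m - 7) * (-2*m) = 16*m^4 + 6*m^3 + 2*m^2 + 14*m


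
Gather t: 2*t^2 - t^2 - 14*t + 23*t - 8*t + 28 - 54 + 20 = t^2 + t - 6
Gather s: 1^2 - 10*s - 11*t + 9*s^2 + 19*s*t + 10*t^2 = 9*s^2 + s*(19*t - 10) + 10*t^2 - 11*t + 1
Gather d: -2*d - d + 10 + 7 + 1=18 - 3*d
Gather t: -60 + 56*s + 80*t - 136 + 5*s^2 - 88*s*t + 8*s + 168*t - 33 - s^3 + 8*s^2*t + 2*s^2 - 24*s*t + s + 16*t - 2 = -s^3 + 7*s^2 + 65*s + t*(8*s^2 - 112*s + 264) - 231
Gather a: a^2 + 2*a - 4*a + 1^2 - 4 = a^2 - 2*a - 3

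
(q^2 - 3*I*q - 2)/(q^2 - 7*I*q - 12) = (-q^2 + 3*I*q + 2)/(-q^2 + 7*I*q + 12)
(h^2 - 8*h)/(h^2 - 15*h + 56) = h/(h - 7)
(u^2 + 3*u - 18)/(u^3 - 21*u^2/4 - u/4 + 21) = 4*(u + 6)/(4*u^2 - 9*u - 28)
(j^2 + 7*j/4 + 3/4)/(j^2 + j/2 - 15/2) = (4*j^2 + 7*j + 3)/(2*(2*j^2 + j - 15))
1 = 1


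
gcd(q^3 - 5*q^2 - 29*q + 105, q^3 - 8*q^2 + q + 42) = q^2 - 10*q + 21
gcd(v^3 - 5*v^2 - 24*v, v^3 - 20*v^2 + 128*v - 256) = v - 8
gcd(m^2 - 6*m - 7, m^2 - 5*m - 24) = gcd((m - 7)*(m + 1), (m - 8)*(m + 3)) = 1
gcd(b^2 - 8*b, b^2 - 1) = 1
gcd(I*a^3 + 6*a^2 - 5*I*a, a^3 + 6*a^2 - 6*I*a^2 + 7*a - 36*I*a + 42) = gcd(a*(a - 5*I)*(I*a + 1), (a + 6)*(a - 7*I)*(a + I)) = 1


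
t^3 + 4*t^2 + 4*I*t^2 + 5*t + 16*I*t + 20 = (t + 4)*(t - I)*(t + 5*I)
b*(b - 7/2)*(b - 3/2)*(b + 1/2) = b^4 - 9*b^3/2 + 11*b^2/4 + 21*b/8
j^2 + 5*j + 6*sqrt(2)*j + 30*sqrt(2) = (j + 5)*(j + 6*sqrt(2))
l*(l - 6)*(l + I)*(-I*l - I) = -I*l^4 + l^3 + 5*I*l^3 - 5*l^2 + 6*I*l^2 - 6*l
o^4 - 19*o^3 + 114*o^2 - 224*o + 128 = (o - 8)^2*(o - 2)*(o - 1)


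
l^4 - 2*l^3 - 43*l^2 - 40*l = l*(l - 8)*(l + 1)*(l + 5)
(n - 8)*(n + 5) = n^2 - 3*n - 40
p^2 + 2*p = p*(p + 2)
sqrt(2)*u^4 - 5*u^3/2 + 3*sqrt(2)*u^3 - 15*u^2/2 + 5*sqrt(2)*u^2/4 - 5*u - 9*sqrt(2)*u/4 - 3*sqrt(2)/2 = (u + 1)*(u + 2)*(u - 3*sqrt(2)/2)*(sqrt(2)*u + 1/2)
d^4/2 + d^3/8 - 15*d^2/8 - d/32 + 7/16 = (d/2 + 1)*(d - 7/4)*(d - 1/2)*(d + 1/2)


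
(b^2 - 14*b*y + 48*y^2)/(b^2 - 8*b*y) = (b - 6*y)/b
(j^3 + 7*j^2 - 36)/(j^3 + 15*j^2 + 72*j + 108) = (j - 2)/(j + 6)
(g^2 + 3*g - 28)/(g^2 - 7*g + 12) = (g + 7)/(g - 3)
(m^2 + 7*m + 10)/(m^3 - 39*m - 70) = 1/(m - 7)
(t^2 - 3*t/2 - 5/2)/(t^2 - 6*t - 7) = (t - 5/2)/(t - 7)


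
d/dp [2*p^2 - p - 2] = 4*p - 1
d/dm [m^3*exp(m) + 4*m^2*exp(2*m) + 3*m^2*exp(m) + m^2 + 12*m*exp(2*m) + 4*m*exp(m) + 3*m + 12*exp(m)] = m^3*exp(m) + 8*m^2*exp(2*m) + 6*m^2*exp(m) + 32*m*exp(2*m) + 10*m*exp(m) + 2*m + 12*exp(2*m) + 16*exp(m) + 3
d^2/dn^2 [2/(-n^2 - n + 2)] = 4*(n^2 + n - (2*n + 1)^2 - 2)/(n^2 + n - 2)^3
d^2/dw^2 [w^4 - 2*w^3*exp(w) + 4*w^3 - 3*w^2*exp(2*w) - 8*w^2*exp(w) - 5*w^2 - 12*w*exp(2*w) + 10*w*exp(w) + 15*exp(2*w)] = -2*w^3*exp(w) - 12*w^2*exp(2*w) - 20*w^2*exp(w) + 12*w^2 - 72*w*exp(2*w) - 34*w*exp(w) + 24*w + 6*exp(2*w) + 4*exp(w) - 10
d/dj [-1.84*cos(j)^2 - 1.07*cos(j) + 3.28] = (3.68*cos(j) + 1.07)*sin(j)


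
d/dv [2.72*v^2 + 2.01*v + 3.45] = 5.44*v + 2.01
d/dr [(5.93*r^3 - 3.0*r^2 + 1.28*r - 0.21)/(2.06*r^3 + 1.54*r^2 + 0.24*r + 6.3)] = (15.3122*r^4 - 2.4272*r^3 + 110.6836*r^2 - 37.1532*r + 8.1144)/(4.2436*r^6 + 6.3448*r^5 + 3.3604*r^4 + 26.6952*r^3 + 19.4616*r^2 + 3.024*r + 39.69)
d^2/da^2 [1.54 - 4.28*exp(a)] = -4.28*exp(a)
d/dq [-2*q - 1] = -2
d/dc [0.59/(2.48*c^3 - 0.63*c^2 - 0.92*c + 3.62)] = (-4.3896*c^2 + 0.7434*c + 0.5428)/(2.48*c^3 - 0.63*c^2 - 0.92*c + 3.62)^2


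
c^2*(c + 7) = c^3 + 7*c^2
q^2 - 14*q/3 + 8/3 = (q - 4)*(q - 2/3)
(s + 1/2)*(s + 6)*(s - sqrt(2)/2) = s^3 - sqrt(2)*s^2/2 + 13*s^2/2 - 13*sqrt(2)*s/4 + 3*s - 3*sqrt(2)/2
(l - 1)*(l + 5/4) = l^2 + l/4 - 5/4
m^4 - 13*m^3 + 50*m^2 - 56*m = m*(m - 7)*(m - 4)*(m - 2)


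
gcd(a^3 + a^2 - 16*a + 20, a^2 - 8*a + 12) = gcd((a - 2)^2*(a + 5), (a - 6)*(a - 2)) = a - 2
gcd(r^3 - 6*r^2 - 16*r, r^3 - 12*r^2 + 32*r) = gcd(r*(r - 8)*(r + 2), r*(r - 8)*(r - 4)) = r^2 - 8*r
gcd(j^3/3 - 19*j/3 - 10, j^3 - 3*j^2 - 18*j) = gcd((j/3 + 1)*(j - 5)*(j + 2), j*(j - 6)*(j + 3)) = j + 3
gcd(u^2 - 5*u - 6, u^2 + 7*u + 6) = u + 1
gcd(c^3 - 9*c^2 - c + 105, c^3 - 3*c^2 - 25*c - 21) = c^2 - 4*c - 21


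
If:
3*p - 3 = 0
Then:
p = 1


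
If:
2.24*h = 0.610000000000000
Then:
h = 0.27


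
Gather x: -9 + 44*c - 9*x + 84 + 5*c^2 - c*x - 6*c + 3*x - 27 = 5*c^2 + 38*c + x*(-c - 6) + 48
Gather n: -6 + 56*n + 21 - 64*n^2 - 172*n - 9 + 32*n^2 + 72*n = -32*n^2 - 44*n + 6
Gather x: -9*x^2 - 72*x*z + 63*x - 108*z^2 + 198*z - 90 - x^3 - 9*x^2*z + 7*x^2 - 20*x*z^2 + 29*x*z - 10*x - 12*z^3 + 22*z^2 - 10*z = -x^3 + x^2*(-9*z - 2) + x*(-20*z^2 - 43*z + 53) - 12*z^3 - 86*z^2 + 188*z - 90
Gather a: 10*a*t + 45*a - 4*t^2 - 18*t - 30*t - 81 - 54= a*(10*t + 45) - 4*t^2 - 48*t - 135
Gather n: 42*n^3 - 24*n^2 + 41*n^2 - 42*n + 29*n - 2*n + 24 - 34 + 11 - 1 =42*n^3 + 17*n^2 - 15*n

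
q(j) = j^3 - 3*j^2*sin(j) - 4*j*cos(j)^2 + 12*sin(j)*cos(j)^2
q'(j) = -3*j^2*cos(j) + 3*j^2 + 8*j*sin(j)*cos(j) - 6*j*sin(j) - 24*sin(j)^2*cos(j) + 12*cos(j)^3 - 4*cos(j)^2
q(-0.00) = 0.00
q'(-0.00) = 8.00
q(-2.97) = -12.14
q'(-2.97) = 30.82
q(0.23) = 1.70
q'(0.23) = 6.17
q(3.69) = 56.23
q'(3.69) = 95.58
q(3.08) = 15.93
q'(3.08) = 38.39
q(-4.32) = -128.21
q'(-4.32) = 120.14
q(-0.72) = -2.19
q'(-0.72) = -4.61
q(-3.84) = -71.53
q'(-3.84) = 107.92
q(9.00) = 603.07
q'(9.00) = 406.43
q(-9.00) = -603.07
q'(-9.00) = 406.43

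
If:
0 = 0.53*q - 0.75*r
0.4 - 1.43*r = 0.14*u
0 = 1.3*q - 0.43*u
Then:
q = 0.28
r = 0.20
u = 0.84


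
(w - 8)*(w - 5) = w^2 - 13*w + 40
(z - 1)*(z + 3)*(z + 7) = z^3 + 9*z^2 + 11*z - 21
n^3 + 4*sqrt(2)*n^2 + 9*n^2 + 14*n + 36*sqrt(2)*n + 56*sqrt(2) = (n + 2)*(n + 7)*(n + 4*sqrt(2))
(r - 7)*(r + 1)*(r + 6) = r^3 - 43*r - 42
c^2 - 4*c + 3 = (c - 3)*(c - 1)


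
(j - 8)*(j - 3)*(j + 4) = j^3 - 7*j^2 - 20*j + 96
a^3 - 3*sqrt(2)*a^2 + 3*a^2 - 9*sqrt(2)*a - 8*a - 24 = (a + 3)*(a - 4*sqrt(2))*(a + sqrt(2))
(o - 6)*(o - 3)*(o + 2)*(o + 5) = o^4 - 2*o^3 - 35*o^2 + 36*o + 180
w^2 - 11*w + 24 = (w - 8)*(w - 3)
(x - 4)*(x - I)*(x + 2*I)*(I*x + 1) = I*x^4 - 4*I*x^3 + 3*I*x^2 + 2*x - 12*I*x - 8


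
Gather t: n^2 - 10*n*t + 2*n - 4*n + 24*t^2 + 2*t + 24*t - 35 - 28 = n^2 - 2*n + 24*t^2 + t*(26 - 10*n) - 63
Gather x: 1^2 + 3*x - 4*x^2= -4*x^2 + 3*x + 1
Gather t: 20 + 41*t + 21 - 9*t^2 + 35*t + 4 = -9*t^2 + 76*t + 45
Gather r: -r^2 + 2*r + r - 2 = -r^2 + 3*r - 2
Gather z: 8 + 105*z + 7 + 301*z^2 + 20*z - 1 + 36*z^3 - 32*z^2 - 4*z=36*z^3 + 269*z^2 + 121*z + 14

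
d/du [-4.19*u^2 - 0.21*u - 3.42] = -8.38*u - 0.21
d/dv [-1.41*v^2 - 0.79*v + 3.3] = -2.82*v - 0.79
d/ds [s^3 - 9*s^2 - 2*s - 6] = 3*s^2 - 18*s - 2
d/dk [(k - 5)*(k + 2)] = 2*k - 3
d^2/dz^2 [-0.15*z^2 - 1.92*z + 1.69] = -0.300000000000000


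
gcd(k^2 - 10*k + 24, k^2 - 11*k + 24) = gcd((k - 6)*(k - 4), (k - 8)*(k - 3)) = 1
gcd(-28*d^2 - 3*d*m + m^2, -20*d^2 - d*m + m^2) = 4*d + m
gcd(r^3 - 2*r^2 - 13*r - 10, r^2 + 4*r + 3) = r + 1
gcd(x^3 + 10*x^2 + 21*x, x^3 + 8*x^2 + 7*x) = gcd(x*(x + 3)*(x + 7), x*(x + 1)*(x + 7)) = x^2 + 7*x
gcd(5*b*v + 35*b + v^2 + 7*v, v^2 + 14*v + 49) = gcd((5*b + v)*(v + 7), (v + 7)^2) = v + 7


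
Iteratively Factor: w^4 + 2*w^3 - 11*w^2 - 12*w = (w - 3)*(w^3 + 5*w^2 + 4*w) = w*(w - 3)*(w^2 + 5*w + 4) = w*(w - 3)*(w + 4)*(w + 1)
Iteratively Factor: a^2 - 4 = (a - 2)*(a + 2)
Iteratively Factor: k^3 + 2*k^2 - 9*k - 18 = (k + 3)*(k^2 - k - 6) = (k + 2)*(k + 3)*(k - 3)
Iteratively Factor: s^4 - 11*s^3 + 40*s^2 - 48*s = (s - 3)*(s^3 - 8*s^2 + 16*s) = (s - 4)*(s - 3)*(s^2 - 4*s) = s*(s - 4)*(s - 3)*(s - 4)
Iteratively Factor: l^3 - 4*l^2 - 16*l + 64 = (l - 4)*(l^2 - 16) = (l - 4)^2*(l + 4)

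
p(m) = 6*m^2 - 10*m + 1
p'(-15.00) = -190.00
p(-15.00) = 1501.00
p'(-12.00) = -154.00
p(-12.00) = 985.00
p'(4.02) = 38.24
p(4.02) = 57.76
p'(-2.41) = -38.92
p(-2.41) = 59.95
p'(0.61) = -2.68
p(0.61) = -2.87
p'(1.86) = 12.32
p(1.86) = 3.16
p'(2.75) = 23.00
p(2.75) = 18.88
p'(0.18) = -7.84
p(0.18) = -0.61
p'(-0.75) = -19.00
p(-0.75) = 11.88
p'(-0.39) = -14.68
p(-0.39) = 5.81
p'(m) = 12*m - 10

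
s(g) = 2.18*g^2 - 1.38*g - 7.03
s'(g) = 4.36*g - 1.38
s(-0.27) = -6.50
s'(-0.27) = -2.56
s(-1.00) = -3.47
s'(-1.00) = -5.74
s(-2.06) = 5.06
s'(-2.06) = -10.36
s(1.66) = -3.31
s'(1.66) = 5.86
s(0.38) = -7.24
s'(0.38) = 0.28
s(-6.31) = 88.48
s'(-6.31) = -28.89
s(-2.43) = 9.20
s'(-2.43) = -11.97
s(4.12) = 24.29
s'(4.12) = 16.58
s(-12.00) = 323.45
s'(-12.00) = -53.70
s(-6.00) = 79.73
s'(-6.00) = -27.54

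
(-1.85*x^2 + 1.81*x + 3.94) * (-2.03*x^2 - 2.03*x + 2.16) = 3.7555*x^4 + 0.0811999999999999*x^3 - 15.6685*x^2 - 4.0886*x + 8.5104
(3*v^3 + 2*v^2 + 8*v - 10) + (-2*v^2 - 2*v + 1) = 3*v^3 + 6*v - 9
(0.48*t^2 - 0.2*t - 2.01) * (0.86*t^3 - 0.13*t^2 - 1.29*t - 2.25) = 0.4128*t^5 - 0.2344*t^4 - 2.3218*t^3 - 0.5607*t^2 + 3.0429*t + 4.5225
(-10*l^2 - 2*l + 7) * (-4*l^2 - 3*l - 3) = 40*l^4 + 38*l^3 + 8*l^2 - 15*l - 21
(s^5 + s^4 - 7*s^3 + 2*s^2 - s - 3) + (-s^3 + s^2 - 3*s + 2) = s^5 + s^4 - 8*s^3 + 3*s^2 - 4*s - 1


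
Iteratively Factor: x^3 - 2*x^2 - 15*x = (x + 3)*(x^2 - 5*x) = x*(x + 3)*(x - 5)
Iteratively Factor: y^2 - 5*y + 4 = (y - 1)*(y - 4)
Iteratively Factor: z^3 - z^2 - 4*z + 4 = (z - 2)*(z^2 + z - 2) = (z - 2)*(z + 2)*(z - 1)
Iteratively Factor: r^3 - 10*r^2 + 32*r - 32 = (r - 2)*(r^2 - 8*r + 16) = (r - 4)*(r - 2)*(r - 4)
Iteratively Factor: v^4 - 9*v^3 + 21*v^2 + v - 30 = (v - 3)*(v^3 - 6*v^2 + 3*v + 10) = (v - 3)*(v + 1)*(v^2 - 7*v + 10) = (v - 3)*(v - 2)*(v + 1)*(v - 5)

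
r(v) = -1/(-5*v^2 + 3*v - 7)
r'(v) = -(10*v - 3)/(-5*v^2 + 3*v - 7)^2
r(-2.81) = 0.02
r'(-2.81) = 0.01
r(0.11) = 0.15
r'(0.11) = 0.04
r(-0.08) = 0.14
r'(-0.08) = 0.07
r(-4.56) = 0.01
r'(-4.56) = 0.00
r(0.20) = 0.15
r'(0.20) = 0.02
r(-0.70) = 0.09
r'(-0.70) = 0.07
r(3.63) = 0.02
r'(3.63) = -0.01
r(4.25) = 0.01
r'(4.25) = -0.01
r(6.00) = 0.01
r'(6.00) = 0.00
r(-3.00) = 0.02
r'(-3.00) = 0.01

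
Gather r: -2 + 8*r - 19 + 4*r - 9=12*r - 30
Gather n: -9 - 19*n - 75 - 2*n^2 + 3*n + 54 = -2*n^2 - 16*n - 30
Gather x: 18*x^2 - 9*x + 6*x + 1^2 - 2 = 18*x^2 - 3*x - 1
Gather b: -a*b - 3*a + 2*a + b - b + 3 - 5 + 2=-a*b - a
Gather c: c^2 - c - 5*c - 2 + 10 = c^2 - 6*c + 8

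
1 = 1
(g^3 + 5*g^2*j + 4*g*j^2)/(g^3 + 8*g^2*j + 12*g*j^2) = (g^2 + 5*g*j + 4*j^2)/(g^2 + 8*g*j + 12*j^2)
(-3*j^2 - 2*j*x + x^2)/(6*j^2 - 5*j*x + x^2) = (j + x)/(-2*j + x)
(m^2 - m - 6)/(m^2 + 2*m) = (m - 3)/m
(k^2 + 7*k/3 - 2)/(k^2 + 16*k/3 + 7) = (3*k - 2)/(3*k + 7)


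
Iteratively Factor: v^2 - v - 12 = (v + 3)*(v - 4)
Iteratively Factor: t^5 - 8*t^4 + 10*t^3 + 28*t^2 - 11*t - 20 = (t + 1)*(t^4 - 9*t^3 + 19*t^2 + 9*t - 20) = (t + 1)^2*(t^3 - 10*t^2 + 29*t - 20) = (t - 1)*(t + 1)^2*(t^2 - 9*t + 20) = (t - 4)*(t - 1)*(t + 1)^2*(t - 5)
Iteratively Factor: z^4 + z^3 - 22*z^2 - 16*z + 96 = (z + 3)*(z^3 - 2*z^2 - 16*z + 32) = (z + 3)*(z + 4)*(z^2 - 6*z + 8) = (z - 4)*(z + 3)*(z + 4)*(z - 2)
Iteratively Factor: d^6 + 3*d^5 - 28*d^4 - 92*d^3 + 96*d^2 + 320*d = (d + 4)*(d^5 - d^4 - 24*d^3 + 4*d^2 + 80*d) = (d - 5)*(d + 4)*(d^4 + 4*d^3 - 4*d^2 - 16*d) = (d - 5)*(d + 4)^2*(d^3 - 4*d) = d*(d - 5)*(d + 4)^2*(d^2 - 4) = d*(d - 5)*(d + 2)*(d + 4)^2*(d - 2)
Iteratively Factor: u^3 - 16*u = (u - 4)*(u^2 + 4*u) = (u - 4)*(u + 4)*(u)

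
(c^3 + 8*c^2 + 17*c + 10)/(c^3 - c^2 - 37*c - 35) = (c + 2)/(c - 7)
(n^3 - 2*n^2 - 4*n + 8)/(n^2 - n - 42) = (-n^3 + 2*n^2 + 4*n - 8)/(-n^2 + n + 42)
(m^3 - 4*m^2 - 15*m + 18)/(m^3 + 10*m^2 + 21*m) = (m^2 - 7*m + 6)/(m*(m + 7))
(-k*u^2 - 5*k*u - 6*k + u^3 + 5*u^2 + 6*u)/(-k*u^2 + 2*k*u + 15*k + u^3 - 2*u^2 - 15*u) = (u + 2)/(u - 5)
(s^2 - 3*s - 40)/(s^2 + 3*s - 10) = (s - 8)/(s - 2)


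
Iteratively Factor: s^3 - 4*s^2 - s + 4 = (s - 1)*(s^2 - 3*s - 4) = (s - 1)*(s + 1)*(s - 4)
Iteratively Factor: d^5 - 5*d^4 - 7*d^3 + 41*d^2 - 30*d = (d - 5)*(d^4 - 7*d^2 + 6*d) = d*(d - 5)*(d^3 - 7*d + 6) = d*(d - 5)*(d - 2)*(d^2 + 2*d - 3) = d*(d - 5)*(d - 2)*(d - 1)*(d + 3)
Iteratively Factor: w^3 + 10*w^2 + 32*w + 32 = (w + 4)*(w^2 + 6*w + 8) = (w + 4)^2*(w + 2)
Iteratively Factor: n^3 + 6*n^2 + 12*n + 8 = (n + 2)*(n^2 + 4*n + 4) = (n + 2)^2*(n + 2)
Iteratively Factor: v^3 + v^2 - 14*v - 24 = (v + 3)*(v^2 - 2*v - 8) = (v - 4)*(v + 3)*(v + 2)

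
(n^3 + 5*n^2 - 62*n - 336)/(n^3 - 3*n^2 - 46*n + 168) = (n^2 - 2*n - 48)/(n^2 - 10*n + 24)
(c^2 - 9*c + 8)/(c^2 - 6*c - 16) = (c - 1)/(c + 2)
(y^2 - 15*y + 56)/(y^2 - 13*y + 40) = (y - 7)/(y - 5)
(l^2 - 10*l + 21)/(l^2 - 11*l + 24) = (l - 7)/(l - 8)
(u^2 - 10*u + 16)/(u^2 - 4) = (u - 8)/(u + 2)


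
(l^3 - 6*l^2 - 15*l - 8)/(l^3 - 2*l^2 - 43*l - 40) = (l + 1)/(l + 5)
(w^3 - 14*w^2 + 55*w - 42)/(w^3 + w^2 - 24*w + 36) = (w^3 - 14*w^2 + 55*w - 42)/(w^3 + w^2 - 24*w + 36)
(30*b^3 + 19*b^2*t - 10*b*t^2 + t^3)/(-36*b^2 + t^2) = (-5*b^2 - 4*b*t + t^2)/(6*b + t)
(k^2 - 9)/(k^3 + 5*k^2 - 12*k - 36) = (k + 3)/(k^2 + 8*k + 12)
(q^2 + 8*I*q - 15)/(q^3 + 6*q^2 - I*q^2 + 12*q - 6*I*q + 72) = (q + 5*I)/(q^2 + q*(6 - 4*I) - 24*I)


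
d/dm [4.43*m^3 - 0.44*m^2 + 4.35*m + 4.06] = 13.29*m^2 - 0.88*m + 4.35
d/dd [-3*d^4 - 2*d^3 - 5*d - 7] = -12*d^3 - 6*d^2 - 5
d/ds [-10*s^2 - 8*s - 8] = -20*s - 8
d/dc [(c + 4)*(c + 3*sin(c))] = c + (c + 4)*(3*cos(c) + 1) + 3*sin(c)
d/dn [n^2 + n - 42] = 2*n + 1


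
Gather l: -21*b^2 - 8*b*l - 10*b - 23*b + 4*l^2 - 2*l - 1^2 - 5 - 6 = -21*b^2 - 33*b + 4*l^2 + l*(-8*b - 2) - 12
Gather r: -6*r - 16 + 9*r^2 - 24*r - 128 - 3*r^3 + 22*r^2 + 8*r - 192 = -3*r^3 + 31*r^2 - 22*r - 336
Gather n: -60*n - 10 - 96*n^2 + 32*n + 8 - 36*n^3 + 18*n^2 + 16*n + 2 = -36*n^3 - 78*n^2 - 12*n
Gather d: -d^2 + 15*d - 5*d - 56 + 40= -d^2 + 10*d - 16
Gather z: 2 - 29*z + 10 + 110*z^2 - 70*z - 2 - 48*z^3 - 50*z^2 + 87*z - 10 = -48*z^3 + 60*z^2 - 12*z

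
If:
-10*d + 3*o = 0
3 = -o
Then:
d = -9/10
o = -3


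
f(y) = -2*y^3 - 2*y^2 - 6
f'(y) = -6*y^2 - 4*y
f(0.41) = -6.47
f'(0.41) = -2.65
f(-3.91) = 82.98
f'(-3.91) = -76.09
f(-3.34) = 46.21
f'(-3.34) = -53.57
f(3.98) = -163.77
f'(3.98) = -110.96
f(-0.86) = -6.21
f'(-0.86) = -1.00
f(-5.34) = 241.52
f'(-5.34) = -149.73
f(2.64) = -56.74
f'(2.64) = -52.38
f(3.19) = -91.28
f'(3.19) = -73.82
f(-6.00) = 354.00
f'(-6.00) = -192.00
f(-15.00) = 6294.00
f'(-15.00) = -1290.00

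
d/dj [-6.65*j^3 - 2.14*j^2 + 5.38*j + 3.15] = -19.95*j^2 - 4.28*j + 5.38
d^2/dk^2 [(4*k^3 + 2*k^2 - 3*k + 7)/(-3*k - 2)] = 2*(-36*k^3 - 72*k^2 - 48*k - 89)/(27*k^3 + 54*k^2 + 36*k + 8)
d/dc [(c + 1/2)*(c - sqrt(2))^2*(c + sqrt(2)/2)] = 4*c^3 - 9*sqrt(2)*c^2/2 + 3*c^2/2 - 3*sqrt(2)*c/2 + sqrt(2)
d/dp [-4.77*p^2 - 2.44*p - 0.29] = -9.54*p - 2.44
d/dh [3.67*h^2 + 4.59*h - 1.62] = 7.34*h + 4.59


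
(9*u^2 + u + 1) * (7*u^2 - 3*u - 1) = 63*u^4 - 20*u^3 - 5*u^2 - 4*u - 1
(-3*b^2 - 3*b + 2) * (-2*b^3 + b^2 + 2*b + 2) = 6*b^5 + 3*b^4 - 13*b^3 - 10*b^2 - 2*b + 4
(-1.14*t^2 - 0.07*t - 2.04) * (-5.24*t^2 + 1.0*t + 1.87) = 5.9736*t^4 - 0.7732*t^3 + 8.4878*t^2 - 2.1709*t - 3.8148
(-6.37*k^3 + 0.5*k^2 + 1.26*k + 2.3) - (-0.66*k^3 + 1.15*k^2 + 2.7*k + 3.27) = -5.71*k^3 - 0.65*k^2 - 1.44*k - 0.97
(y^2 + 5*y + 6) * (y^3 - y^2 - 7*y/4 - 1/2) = y^5 + 4*y^4 - 3*y^3/4 - 61*y^2/4 - 13*y - 3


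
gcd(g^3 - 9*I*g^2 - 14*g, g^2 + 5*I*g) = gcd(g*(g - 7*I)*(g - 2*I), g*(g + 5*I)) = g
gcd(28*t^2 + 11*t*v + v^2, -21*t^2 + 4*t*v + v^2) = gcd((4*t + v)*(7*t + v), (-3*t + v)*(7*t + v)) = 7*t + v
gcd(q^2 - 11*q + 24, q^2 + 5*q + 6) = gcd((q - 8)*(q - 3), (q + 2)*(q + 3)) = 1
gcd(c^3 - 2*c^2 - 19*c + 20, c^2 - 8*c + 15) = c - 5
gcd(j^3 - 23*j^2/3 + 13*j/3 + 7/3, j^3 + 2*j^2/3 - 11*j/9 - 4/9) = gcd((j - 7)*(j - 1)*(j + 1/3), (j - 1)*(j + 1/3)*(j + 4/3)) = j^2 - 2*j/3 - 1/3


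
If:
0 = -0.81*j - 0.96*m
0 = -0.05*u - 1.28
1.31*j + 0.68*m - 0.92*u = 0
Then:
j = -31.99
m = 26.99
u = -25.60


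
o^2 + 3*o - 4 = (o - 1)*(o + 4)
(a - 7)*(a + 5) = a^2 - 2*a - 35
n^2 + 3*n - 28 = (n - 4)*(n + 7)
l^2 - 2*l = l*(l - 2)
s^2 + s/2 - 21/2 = (s - 3)*(s + 7/2)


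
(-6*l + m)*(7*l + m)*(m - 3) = -42*l^2*m + 126*l^2 + l*m^2 - 3*l*m + m^3 - 3*m^2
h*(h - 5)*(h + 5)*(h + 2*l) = h^4 + 2*h^3*l - 25*h^2 - 50*h*l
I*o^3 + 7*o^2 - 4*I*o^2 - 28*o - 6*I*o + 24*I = (o - 4)*(o - 6*I)*(I*o + 1)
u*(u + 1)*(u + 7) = u^3 + 8*u^2 + 7*u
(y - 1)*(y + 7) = y^2 + 6*y - 7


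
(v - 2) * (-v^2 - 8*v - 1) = -v^3 - 6*v^2 + 15*v + 2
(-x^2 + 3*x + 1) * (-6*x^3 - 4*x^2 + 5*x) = 6*x^5 - 14*x^4 - 23*x^3 + 11*x^2 + 5*x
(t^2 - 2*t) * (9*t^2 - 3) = 9*t^4 - 18*t^3 - 3*t^2 + 6*t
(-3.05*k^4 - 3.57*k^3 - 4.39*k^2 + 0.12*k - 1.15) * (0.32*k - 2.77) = -0.976*k^5 + 7.3061*k^4 + 8.4841*k^3 + 12.1987*k^2 - 0.7004*k + 3.1855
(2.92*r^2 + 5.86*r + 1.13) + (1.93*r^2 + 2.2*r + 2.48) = 4.85*r^2 + 8.06*r + 3.61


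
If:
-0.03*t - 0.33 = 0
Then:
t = -11.00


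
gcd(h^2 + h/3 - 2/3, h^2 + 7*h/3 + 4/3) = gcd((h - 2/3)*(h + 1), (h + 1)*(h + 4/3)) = h + 1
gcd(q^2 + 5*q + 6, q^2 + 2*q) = q + 2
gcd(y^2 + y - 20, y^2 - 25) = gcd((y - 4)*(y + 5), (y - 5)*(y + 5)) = y + 5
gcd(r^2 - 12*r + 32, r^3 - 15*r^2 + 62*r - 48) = r - 8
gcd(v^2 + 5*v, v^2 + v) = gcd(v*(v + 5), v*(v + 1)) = v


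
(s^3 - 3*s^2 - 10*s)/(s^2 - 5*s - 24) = s*(-s^2 + 3*s + 10)/(-s^2 + 5*s + 24)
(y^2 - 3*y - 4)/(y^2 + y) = (y - 4)/y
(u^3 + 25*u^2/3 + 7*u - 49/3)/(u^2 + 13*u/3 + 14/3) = (u^2 + 6*u - 7)/(u + 2)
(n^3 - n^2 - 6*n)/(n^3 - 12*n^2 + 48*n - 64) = n*(n^2 - n - 6)/(n^3 - 12*n^2 + 48*n - 64)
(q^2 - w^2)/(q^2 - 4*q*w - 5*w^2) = (q - w)/(q - 5*w)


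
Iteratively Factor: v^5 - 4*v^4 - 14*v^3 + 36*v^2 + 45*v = (v + 1)*(v^4 - 5*v^3 - 9*v^2 + 45*v) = (v - 3)*(v + 1)*(v^3 - 2*v^2 - 15*v) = (v - 3)*(v + 1)*(v + 3)*(v^2 - 5*v) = v*(v - 3)*(v + 1)*(v + 3)*(v - 5)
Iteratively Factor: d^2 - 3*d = (d - 3)*(d)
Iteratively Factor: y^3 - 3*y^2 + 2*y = (y - 1)*(y^2 - 2*y) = y*(y - 1)*(y - 2)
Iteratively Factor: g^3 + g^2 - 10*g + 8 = (g + 4)*(g^2 - 3*g + 2) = (g - 1)*(g + 4)*(g - 2)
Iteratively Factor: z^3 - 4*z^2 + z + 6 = (z + 1)*(z^2 - 5*z + 6) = (z - 3)*(z + 1)*(z - 2)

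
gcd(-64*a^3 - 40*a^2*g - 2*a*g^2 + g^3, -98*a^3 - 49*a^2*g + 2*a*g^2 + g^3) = 2*a + g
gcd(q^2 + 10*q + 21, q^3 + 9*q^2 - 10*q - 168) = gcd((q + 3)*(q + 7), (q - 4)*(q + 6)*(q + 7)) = q + 7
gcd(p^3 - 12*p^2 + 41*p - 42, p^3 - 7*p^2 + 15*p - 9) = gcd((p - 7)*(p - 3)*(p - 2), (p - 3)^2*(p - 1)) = p - 3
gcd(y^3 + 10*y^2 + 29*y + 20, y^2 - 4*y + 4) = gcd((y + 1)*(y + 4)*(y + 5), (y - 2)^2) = 1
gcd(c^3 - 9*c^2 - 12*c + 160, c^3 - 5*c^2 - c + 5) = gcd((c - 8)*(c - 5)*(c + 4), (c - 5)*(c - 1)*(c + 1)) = c - 5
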